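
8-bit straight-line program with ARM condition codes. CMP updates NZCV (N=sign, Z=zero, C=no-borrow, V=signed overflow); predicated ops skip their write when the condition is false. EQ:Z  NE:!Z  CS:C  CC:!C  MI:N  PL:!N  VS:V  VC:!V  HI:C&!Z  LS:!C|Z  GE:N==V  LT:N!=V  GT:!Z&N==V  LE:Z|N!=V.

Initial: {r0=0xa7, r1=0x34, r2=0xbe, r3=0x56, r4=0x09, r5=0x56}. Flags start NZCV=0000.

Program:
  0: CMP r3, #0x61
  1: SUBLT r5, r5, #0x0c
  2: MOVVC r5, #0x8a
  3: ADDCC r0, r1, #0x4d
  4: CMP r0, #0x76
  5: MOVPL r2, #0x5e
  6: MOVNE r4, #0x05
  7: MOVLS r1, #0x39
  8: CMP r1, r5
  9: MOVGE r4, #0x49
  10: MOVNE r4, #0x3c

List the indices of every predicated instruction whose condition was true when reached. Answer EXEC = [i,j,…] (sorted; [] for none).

[0] flags=1000 → (cmp)
[1] flags=1000 LT?T → r5=0x4a
[2] flags=1000 VC?T → r5=0x8a
[3] flags=1000 CC?T → r0=0x81
[4] flags=0011 → (cmp)
[5] flags=0011 PL?T → r2=0x5e
[6] flags=0011 NE?T → r4=0x05
[7] flags=0011 LS?F → skip
[8] flags=1001 → (cmp)
[9] flags=1001 GE?T → r4=0x49
[10] flags=1001 NE?T → r4=0x3c

EXEC = [1,2,3,5,6,9,10]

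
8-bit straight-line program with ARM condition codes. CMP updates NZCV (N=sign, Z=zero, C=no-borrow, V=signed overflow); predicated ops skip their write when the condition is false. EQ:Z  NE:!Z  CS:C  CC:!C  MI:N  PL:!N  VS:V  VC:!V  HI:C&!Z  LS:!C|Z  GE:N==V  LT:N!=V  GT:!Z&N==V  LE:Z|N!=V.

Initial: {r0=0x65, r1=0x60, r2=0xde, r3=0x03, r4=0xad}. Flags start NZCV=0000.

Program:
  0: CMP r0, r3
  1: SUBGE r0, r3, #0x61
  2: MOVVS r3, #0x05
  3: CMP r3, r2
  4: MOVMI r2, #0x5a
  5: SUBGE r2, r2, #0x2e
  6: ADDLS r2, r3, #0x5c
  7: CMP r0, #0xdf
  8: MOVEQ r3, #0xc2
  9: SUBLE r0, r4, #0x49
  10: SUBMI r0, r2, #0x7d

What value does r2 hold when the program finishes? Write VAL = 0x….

[0] flags=0010 → (cmp)
[1] flags=0010 GE?T → r0=0xa2
[2] flags=0010 VS?F → skip
[3] flags=0000 → (cmp)
[4] flags=0000 MI?F → skip
[5] flags=0000 GE?T → r2=0xb0
[6] flags=0000 LS?T → r2=0x5f
[7] flags=1000 → (cmp)
[8] flags=1000 EQ?F → skip
[9] flags=1000 LE?T → r0=0x64
[10] flags=1000 MI?T → r0=0xe2

VAL = 0x5f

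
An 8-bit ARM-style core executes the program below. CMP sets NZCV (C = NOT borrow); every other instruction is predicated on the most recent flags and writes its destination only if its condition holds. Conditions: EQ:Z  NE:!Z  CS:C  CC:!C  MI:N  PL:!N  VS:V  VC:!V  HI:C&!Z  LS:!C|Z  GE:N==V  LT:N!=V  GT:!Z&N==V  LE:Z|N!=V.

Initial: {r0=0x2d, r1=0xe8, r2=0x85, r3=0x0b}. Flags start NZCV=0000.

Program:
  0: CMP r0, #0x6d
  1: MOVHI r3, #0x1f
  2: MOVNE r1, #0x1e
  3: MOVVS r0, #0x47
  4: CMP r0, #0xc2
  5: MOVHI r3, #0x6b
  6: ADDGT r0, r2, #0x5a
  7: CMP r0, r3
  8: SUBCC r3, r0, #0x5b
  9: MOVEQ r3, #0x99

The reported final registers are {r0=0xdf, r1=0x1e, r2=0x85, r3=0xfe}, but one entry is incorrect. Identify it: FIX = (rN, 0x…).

0: ✓ CMP  NZCV=1000
1: · MOVHI
2: ✓ MOVNE  r1←0x1e
3: · MOVVS
4: ✓ CMP  NZCV=0000
5: · MOVHI
6: ✓ ADDGT  r0←0xdf
7: ✓ CMP  NZCV=1010
8: · SUBCC
9: · MOVEQ

FIX = (r3, 0x0b)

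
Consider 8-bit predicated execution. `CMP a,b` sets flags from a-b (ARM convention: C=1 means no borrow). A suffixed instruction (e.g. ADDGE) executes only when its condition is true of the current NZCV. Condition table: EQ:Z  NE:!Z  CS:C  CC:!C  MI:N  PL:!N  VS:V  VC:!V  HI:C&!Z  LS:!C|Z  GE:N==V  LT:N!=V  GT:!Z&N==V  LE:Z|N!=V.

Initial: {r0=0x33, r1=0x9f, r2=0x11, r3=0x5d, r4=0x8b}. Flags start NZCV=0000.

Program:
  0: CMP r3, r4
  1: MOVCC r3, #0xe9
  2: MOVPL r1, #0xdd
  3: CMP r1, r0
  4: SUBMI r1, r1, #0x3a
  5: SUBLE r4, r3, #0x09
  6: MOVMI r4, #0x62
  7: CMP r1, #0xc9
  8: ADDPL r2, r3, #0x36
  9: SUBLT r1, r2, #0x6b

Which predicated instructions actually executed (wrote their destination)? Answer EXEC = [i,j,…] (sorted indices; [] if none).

0: ✓ CMP  NZCV=1001
1: ✓ MOVCC  r3←0xe9
2: · MOVPL
3: ✓ CMP  NZCV=0011
4: · SUBMI
5: ✓ SUBLE  r4←0xe0
6: · MOVMI
7: ✓ CMP  NZCV=1000
8: · ADDPL
9: ✓ SUBLT  r1←0xa6

EXEC = [1,5,9]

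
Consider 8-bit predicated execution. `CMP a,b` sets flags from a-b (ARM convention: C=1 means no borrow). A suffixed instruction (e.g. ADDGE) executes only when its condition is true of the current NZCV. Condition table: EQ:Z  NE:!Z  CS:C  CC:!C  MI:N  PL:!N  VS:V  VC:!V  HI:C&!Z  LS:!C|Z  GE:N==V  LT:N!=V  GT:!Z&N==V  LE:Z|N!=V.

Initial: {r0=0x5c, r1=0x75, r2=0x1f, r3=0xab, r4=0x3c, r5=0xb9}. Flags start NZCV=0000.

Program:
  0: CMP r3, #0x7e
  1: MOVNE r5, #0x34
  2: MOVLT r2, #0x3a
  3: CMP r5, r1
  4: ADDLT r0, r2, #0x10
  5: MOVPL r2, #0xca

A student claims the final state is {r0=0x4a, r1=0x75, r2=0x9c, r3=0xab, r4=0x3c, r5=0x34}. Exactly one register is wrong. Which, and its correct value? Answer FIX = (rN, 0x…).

FIX = (r2, 0x3a)

0: ✓ CMP  NZCV=0011
1: ✓ MOVNE  r5←0x34
2: ✓ MOVLT  r2←0x3a
3: ✓ CMP  NZCV=1000
4: ✓ ADDLT  r0←0x4a
5: · MOVPL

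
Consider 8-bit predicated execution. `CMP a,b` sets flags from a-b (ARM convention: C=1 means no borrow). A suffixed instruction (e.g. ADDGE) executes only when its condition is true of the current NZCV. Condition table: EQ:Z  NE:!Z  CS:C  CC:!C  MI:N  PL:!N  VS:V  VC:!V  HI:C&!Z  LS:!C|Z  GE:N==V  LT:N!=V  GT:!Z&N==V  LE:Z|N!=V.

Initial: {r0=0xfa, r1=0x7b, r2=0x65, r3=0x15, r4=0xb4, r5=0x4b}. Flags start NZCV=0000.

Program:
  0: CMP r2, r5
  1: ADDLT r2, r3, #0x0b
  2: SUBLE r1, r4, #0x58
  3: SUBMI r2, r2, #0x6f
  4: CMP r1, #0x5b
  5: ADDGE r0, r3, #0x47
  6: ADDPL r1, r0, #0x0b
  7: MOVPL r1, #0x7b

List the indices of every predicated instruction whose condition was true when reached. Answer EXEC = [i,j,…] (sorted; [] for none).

EXEC = [5,6,7]

[0] flags=0010 → (cmp)
[1] flags=0010 LT?F → skip
[2] flags=0010 LE?F → skip
[3] flags=0010 MI?F → skip
[4] flags=0010 → (cmp)
[5] flags=0010 GE?T → r0=0x5c
[6] flags=0010 PL?T → r1=0x67
[7] flags=0010 PL?T → r1=0x7b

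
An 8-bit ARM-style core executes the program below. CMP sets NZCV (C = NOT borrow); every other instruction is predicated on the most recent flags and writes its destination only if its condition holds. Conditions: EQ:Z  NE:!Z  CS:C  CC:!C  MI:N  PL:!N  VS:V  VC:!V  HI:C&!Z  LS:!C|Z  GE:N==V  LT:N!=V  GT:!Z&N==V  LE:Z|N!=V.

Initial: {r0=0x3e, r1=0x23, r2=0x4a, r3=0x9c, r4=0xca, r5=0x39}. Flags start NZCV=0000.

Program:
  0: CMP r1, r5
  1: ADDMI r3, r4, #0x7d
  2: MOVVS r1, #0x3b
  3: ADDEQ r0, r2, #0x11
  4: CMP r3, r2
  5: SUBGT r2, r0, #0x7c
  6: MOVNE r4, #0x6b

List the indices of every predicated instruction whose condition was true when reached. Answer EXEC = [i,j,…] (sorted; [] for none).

EXEC = [1,6]

[0] flags=1000 → (cmp)
[1] flags=1000 MI?T → r3=0x47
[2] flags=1000 VS?F → skip
[3] flags=1000 EQ?F → skip
[4] flags=1000 → (cmp)
[5] flags=1000 GT?F → skip
[6] flags=1000 NE?T → r4=0x6b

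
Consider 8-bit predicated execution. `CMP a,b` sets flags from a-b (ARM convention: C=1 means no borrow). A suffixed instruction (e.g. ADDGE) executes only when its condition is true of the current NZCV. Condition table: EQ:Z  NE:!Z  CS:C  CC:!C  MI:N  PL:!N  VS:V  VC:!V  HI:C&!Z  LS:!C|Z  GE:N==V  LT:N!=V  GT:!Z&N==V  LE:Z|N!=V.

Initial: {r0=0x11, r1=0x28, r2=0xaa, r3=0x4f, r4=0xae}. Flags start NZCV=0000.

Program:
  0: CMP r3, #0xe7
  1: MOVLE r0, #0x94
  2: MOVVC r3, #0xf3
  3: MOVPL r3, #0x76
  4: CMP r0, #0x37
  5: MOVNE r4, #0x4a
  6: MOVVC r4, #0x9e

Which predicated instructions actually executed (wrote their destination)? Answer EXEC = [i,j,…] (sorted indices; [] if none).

EXEC = [2,3,5,6]

0: ✓ CMP  NZCV=0000
1: · MOVLE
2: ✓ MOVVC  r3←0xf3
3: ✓ MOVPL  r3←0x76
4: ✓ CMP  NZCV=1000
5: ✓ MOVNE  r4←0x4a
6: ✓ MOVVC  r4←0x9e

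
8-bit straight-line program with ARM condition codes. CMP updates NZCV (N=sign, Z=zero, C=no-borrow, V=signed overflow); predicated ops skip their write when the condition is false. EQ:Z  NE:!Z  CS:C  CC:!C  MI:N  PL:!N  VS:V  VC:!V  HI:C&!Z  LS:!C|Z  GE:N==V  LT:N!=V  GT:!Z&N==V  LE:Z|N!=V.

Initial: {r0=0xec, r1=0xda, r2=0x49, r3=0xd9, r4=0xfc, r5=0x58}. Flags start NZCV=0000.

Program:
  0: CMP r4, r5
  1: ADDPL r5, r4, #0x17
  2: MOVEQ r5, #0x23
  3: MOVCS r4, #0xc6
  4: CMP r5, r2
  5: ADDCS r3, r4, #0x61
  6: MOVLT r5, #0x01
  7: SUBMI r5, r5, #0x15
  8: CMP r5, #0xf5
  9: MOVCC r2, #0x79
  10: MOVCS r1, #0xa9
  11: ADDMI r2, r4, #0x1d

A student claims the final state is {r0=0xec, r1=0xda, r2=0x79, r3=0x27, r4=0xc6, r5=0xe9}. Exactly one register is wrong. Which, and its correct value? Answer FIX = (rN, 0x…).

FIX = (r5, 0x58)

0: ✓ CMP  NZCV=1010
1: · ADDPL
2: · MOVEQ
3: ✓ MOVCS  r4←0xc6
4: ✓ CMP  NZCV=0010
5: ✓ ADDCS  r3←0x27
6: · MOVLT
7: · SUBMI
8: ✓ CMP  NZCV=0000
9: ✓ MOVCC  r2←0x79
10: · MOVCS
11: · ADDMI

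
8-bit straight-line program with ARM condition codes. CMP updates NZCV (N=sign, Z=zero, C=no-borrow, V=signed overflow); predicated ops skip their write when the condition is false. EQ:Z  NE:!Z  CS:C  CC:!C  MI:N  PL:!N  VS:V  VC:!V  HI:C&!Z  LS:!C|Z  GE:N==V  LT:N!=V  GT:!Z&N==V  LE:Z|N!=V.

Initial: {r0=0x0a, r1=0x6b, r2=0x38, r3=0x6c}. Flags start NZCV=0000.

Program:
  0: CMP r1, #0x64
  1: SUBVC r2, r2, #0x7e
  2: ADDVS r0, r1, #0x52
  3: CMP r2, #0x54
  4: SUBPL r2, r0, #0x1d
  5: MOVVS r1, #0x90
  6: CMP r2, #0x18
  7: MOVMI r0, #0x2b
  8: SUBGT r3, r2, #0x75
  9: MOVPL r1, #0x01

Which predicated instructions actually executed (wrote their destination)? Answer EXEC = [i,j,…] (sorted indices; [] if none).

EXEC = [1,4,5,7]

[0] flags=0010 → (cmp)
[1] flags=0010 VC?T → r2=0xba
[2] flags=0010 VS?F → skip
[3] flags=0011 → (cmp)
[4] flags=0011 PL?T → r2=0xed
[5] flags=0011 VS?T → r1=0x90
[6] flags=1010 → (cmp)
[7] flags=1010 MI?T → r0=0x2b
[8] flags=1010 GT?F → skip
[9] flags=1010 PL?F → skip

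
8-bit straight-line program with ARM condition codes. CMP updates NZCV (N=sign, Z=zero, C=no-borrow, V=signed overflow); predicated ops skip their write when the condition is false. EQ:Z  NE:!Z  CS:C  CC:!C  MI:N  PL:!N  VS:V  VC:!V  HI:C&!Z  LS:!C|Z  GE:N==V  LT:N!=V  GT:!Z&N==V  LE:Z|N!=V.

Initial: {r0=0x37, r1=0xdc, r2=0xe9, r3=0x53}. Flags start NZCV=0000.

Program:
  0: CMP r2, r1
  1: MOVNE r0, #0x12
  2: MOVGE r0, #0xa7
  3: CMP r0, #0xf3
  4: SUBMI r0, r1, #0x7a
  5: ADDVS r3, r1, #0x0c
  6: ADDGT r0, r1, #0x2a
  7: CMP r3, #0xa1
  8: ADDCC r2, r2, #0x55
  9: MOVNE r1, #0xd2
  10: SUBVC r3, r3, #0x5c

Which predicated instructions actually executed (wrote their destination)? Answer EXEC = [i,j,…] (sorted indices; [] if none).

0: ✓ CMP  NZCV=0010
1: ✓ MOVNE  r0←0x12
2: ✓ MOVGE  r0←0xa7
3: ✓ CMP  NZCV=1000
4: ✓ SUBMI  r0←0x62
5: · ADDVS
6: · ADDGT
7: ✓ CMP  NZCV=1001
8: ✓ ADDCC  r2←0x3e
9: ✓ MOVNE  r1←0xd2
10: · SUBVC

EXEC = [1,2,4,8,9]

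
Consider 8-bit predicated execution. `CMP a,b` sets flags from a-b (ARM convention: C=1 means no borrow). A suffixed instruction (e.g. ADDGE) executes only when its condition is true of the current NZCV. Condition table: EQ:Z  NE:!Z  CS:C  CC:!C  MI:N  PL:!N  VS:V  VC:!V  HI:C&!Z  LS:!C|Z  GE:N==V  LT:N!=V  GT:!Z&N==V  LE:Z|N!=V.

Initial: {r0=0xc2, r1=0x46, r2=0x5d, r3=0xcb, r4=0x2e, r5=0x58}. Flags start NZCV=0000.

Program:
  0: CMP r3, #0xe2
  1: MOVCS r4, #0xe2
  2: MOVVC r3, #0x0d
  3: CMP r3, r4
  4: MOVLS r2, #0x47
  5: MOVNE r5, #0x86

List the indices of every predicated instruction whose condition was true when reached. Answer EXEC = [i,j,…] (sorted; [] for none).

[0] flags=1000 → (cmp)
[1] flags=1000 CS?F → skip
[2] flags=1000 VC?T → r3=0x0d
[3] flags=1000 → (cmp)
[4] flags=1000 LS?T → r2=0x47
[5] flags=1000 NE?T → r5=0x86

EXEC = [2,4,5]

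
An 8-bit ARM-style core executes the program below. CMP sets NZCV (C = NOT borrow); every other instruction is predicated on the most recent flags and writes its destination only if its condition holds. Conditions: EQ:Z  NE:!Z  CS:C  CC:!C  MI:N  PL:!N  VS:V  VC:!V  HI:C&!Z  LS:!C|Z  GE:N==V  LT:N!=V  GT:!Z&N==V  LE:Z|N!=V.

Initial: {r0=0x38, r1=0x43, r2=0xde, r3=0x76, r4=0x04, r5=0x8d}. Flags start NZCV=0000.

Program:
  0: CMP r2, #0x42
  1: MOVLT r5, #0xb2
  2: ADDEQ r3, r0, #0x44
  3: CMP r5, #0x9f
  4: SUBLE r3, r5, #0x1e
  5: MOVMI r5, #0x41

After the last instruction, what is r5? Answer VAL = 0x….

VAL = 0xb2

0: ✓ CMP  NZCV=1010
1: ✓ MOVLT  r5←0xb2
2: · ADDEQ
3: ✓ CMP  NZCV=0010
4: · SUBLE
5: · MOVMI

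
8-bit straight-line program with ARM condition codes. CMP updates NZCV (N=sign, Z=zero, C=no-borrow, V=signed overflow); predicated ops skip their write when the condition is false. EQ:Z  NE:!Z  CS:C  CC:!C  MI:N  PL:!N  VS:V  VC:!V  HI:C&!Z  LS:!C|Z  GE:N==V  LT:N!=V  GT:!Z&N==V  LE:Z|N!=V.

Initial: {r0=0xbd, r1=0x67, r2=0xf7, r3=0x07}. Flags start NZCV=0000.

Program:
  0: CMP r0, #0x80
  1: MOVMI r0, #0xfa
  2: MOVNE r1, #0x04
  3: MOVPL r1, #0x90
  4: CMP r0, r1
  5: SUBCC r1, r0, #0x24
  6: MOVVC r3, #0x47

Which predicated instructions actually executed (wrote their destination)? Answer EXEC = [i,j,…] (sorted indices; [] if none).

0: ✓ CMP  NZCV=0010
1: · MOVMI
2: ✓ MOVNE  r1←0x04
3: ✓ MOVPL  r1←0x90
4: ✓ CMP  NZCV=0010
5: · SUBCC
6: ✓ MOVVC  r3←0x47

EXEC = [2,3,6]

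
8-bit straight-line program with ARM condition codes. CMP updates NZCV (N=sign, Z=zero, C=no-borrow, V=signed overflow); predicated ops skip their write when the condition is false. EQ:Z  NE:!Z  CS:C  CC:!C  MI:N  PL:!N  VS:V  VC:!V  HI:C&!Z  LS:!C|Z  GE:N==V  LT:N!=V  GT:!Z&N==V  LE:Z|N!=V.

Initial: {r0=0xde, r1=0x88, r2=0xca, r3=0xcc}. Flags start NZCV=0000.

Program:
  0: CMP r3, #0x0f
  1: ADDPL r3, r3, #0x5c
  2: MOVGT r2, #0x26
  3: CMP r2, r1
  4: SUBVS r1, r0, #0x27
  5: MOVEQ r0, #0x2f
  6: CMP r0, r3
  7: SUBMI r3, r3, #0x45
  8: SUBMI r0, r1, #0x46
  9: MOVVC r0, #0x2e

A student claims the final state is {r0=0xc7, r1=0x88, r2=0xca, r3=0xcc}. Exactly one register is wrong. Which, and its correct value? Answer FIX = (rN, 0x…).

0: ✓ CMP  NZCV=1010
1: · ADDPL
2: · MOVGT
3: ✓ CMP  NZCV=0010
4: · SUBVS
5: · MOVEQ
6: ✓ CMP  NZCV=0010
7: · SUBMI
8: · SUBMI
9: ✓ MOVVC  r0←0x2e

FIX = (r0, 0x2e)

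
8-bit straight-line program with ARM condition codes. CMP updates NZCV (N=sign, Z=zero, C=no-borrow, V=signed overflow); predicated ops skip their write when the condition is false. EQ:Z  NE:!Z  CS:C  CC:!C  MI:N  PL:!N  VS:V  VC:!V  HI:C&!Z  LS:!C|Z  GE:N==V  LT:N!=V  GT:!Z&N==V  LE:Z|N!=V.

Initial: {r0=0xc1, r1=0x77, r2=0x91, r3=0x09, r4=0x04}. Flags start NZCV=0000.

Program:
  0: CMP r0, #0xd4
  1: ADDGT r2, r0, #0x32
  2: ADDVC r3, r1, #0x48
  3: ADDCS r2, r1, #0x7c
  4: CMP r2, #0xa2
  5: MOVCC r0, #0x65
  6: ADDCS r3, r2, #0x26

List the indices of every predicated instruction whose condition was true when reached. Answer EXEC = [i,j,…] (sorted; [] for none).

EXEC = [2,5]

0: ✓ CMP  NZCV=1000
1: · ADDGT
2: ✓ ADDVC  r3←0xbf
3: · ADDCS
4: ✓ CMP  NZCV=1000
5: ✓ MOVCC  r0←0x65
6: · ADDCS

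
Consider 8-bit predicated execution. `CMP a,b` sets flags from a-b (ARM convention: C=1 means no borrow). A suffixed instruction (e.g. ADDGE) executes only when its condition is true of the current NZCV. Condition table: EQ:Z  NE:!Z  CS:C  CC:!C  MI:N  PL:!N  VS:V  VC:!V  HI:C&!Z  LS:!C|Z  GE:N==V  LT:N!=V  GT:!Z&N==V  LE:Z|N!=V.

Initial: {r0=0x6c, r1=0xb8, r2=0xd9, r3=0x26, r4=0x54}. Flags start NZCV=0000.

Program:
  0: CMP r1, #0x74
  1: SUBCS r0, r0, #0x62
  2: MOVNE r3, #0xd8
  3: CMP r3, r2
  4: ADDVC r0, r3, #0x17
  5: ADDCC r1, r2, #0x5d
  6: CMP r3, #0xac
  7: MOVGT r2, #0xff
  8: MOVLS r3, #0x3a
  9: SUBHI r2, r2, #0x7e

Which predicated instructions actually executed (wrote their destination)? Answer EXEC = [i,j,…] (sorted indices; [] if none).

EXEC = [1,2,4,5,7,9]

0: ✓ CMP  NZCV=0011
1: ✓ SUBCS  r0←0x0a
2: ✓ MOVNE  r3←0xd8
3: ✓ CMP  NZCV=1000
4: ✓ ADDVC  r0←0xef
5: ✓ ADDCC  r1←0x36
6: ✓ CMP  NZCV=0010
7: ✓ MOVGT  r2←0xff
8: · MOVLS
9: ✓ SUBHI  r2←0x81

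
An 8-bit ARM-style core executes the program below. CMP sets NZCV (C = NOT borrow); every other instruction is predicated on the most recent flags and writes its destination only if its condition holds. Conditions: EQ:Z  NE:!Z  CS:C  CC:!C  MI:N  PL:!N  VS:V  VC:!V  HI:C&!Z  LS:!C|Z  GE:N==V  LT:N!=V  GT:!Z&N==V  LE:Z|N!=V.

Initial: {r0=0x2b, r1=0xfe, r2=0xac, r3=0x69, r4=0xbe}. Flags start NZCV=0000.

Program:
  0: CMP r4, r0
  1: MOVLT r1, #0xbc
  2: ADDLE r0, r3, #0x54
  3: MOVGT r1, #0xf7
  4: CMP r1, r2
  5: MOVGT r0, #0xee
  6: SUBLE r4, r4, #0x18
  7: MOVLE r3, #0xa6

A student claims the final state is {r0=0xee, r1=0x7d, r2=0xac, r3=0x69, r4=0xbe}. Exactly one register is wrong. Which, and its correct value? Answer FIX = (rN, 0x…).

FIX = (r1, 0xbc)

[0] flags=1010 → (cmp)
[1] flags=1010 LT?T → r1=0xbc
[2] flags=1010 LE?T → r0=0xbd
[3] flags=1010 GT?F → skip
[4] flags=0010 → (cmp)
[5] flags=0010 GT?T → r0=0xee
[6] flags=0010 LE?F → skip
[7] flags=0010 LE?F → skip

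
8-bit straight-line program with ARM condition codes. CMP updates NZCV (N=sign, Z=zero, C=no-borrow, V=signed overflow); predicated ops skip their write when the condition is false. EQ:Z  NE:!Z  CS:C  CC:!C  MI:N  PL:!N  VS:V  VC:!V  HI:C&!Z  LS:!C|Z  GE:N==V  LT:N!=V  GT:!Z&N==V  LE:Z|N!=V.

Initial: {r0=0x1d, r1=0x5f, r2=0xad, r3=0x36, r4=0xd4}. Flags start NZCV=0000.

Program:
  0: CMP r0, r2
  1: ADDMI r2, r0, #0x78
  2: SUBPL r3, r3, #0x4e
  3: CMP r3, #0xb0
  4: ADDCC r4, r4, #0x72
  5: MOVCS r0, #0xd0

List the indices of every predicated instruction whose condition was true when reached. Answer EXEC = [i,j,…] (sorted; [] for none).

EXEC = [2,5]

[0] flags=0000 → (cmp)
[1] flags=0000 MI?F → skip
[2] flags=0000 PL?T → r3=0xe8
[3] flags=0010 → (cmp)
[4] flags=0010 CC?F → skip
[5] flags=0010 CS?T → r0=0xd0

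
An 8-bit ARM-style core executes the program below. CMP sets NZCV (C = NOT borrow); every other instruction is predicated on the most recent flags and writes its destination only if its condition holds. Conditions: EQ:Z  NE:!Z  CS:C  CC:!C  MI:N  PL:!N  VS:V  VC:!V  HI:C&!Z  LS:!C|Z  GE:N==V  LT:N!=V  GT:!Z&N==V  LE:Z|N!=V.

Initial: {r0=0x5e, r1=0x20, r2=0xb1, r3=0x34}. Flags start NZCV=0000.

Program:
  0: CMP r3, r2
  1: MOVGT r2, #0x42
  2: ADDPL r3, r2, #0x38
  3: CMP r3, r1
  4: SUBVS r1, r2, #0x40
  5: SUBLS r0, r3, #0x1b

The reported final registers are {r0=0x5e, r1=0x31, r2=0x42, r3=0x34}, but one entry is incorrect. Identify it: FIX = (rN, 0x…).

[0] flags=1001 → (cmp)
[1] flags=1001 GT?T → r2=0x42
[2] flags=1001 PL?F → skip
[3] flags=0010 → (cmp)
[4] flags=0010 VS?F → skip
[5] flags=0010 LS?F → skip

FIX = (r1, 0x20)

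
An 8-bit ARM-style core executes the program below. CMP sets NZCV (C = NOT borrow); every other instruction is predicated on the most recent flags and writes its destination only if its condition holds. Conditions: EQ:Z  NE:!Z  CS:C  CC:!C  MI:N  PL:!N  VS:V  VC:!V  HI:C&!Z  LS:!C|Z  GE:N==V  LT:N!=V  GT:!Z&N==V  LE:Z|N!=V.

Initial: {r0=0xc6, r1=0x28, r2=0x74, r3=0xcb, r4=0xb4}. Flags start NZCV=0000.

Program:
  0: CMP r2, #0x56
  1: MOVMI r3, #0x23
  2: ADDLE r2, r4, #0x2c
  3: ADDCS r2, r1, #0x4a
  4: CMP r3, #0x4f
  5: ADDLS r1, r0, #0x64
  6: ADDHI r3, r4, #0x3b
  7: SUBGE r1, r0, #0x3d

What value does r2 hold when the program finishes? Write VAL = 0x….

0: ✓ CMP  NZCV=0010
1: · MOVMI
2: · ADDLE
3: ✓ ADDCS  r2←0x72
4: ✓ CMP  NZCV=0011
5: · ADDLS
6: ✓ ADDHI  r3←0xef
7: · SUBGE

VAL = 0x72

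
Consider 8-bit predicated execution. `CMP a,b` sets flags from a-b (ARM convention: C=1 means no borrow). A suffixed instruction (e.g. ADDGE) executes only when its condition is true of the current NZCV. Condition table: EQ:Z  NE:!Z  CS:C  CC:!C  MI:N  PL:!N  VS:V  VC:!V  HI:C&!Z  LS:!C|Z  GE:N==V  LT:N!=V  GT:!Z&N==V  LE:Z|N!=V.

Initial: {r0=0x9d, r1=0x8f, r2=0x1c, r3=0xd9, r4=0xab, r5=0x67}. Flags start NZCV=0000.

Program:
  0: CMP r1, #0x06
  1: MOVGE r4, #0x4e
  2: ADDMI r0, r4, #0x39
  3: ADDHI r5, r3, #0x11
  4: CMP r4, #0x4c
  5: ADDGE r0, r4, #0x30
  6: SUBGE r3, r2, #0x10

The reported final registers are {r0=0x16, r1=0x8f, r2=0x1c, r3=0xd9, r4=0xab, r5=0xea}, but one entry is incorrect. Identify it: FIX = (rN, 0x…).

FIX = (r0, 0xe4)

[0] flags=1010 → (cmp)
[1] flags=1010 GE?F → skip
[2] flags=1010 MI?T → r0=0xe4
[3] flags=1010 HI?T → r5=0xea
[4] flags=0011 → (cmp)
[5] flags=0011 GE?F → skip
[6] flags=0011 GE?F → skip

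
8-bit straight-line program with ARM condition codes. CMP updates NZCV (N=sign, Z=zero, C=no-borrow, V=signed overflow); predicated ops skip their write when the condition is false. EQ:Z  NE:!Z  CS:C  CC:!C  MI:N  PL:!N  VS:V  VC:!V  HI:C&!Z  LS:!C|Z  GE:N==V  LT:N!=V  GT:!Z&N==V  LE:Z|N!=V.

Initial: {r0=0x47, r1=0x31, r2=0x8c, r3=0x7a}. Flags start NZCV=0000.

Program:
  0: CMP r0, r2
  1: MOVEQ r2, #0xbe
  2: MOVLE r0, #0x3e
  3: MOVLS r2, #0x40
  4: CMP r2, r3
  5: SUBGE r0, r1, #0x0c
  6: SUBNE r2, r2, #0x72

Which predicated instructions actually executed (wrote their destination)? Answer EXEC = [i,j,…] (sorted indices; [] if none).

EXEC = [3,6]

0: ✓ CMP  NZCV=1001
1: · MOVEQ
2: · MOVLE
3: ✓ MOVLS  r2←0x40
4: ✓ CMP  NZCV=1000
5: · SUBGE
6: ✓ SUBNE  r2←0xce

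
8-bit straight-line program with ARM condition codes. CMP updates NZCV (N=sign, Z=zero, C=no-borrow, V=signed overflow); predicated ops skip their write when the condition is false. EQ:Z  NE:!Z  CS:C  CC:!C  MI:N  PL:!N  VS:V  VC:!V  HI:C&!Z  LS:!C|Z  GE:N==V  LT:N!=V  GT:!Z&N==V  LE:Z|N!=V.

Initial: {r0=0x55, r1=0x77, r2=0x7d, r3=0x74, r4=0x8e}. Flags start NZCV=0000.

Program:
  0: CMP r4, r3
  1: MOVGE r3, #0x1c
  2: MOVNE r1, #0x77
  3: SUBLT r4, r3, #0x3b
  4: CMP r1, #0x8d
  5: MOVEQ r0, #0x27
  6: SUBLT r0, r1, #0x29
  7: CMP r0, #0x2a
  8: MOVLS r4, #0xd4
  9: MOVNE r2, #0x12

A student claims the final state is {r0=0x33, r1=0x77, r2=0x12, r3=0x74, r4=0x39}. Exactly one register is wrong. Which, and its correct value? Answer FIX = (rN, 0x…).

[0] flags=0011 → (cmp)
[1] flags=0011 GE?F → skip
[2] flags=0011 NE?T → r1=0x77
[3] flags=0011 LT?T → r4=0x39
[4] flags=1001 → (cmp)
[5] flags=1001 EQ?F → skip
[6] flags=1001 LT?F → skip
[7] flags=0010 → (cmp)
[8] flags=0010 LS?F → skip
[9] flags=0010 NE?T → r2=0x12

FIX = (r0, 0x55)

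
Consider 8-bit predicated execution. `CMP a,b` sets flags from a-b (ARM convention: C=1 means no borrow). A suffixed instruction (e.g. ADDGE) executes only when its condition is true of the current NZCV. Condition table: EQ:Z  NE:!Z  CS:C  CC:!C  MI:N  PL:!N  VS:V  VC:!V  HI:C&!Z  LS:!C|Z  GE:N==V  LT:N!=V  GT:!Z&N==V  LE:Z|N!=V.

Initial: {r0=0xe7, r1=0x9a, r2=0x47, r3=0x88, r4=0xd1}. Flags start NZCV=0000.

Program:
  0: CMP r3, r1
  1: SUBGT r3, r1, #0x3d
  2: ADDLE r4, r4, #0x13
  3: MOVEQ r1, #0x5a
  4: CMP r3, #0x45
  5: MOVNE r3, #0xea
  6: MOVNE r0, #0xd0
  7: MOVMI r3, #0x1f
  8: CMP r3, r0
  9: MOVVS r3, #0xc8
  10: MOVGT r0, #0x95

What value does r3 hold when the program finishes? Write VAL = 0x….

VAL = 0xea

[0] flags=1000 → (cmp)
[1] flags=1000 GT?F → skip
[2] flags=1000 LE?T → r4=0xe4
[3] flags=1000 EQ?F → skip
[4] flags=0011 → (cmp)
[5] flags=0011 NE?T → r3=0xea
[6] flags=0011 NE?T → r0=0xd0
[7] flags=0011 MI?F → skip
[8] flags=0010 → (cmp)
[9] flags=0010 VS?F → skip
[10] flags=0010 GT?T → r0=0x95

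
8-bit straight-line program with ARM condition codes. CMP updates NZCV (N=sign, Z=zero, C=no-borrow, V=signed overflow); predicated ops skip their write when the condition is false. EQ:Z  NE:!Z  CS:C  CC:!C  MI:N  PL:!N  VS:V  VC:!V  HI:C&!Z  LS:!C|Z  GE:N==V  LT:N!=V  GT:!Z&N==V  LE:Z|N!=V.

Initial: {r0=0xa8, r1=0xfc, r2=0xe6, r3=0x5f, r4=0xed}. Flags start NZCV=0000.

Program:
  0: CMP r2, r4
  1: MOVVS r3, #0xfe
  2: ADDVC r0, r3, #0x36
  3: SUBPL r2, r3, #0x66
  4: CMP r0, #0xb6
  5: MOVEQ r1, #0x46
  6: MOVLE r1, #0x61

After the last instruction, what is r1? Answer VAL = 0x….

VAL = 0x61

[0] flags=1000 → (cmp)
[1] flags=1000 VS?F → skip
[2] flags=1000 VC?T → r0=0x95
[3] flags=1000 PL?F → skip
[4] flags=1000 → (cmp)
[5] flags=1000 EQ?F → skip
[6] flags=1000 LE?T → r1=0x61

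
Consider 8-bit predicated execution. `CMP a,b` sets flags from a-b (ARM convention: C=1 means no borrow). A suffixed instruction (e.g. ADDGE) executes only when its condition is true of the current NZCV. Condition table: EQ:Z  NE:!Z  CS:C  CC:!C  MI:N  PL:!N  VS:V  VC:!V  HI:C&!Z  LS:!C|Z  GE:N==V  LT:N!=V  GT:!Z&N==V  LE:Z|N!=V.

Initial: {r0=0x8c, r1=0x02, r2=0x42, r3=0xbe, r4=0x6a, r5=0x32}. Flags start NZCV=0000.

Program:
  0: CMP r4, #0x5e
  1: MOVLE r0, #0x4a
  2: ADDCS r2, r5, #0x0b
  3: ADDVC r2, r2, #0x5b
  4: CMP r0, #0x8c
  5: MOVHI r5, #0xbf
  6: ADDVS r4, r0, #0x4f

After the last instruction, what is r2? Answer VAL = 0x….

0: ✓ CMP  NZCV=0010
1: · MOVLE
2: ✓ ADDCS  r2←0x3d
3: ✓ ADDVC  r2←0x98
4: ✓ CMP  NZCV=0110
5: · MOVHI
6: · ADDVS

VAL = 0x98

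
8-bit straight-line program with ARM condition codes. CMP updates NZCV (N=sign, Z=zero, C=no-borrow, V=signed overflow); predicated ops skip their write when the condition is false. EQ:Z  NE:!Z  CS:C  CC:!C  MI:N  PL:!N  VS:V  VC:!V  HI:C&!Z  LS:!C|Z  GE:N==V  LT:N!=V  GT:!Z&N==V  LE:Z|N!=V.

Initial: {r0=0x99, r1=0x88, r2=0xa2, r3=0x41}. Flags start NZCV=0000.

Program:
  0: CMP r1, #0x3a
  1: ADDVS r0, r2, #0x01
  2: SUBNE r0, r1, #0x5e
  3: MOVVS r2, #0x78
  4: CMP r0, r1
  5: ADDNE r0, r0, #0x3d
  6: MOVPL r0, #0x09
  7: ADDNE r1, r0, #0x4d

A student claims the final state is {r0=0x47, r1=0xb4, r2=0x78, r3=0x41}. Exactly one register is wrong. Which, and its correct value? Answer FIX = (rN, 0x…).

FIX = (r0, 0x67)

0: ✓ CMP  NZCV=0011
1: ✓ ADDVS  r0←0xa3
2: ✓ SUBNE  r0←0x2a
3: ✓ MOVVS  r2←0x78
4: ✓ CMP  NZCV=1001
5: ✓ ADDNE  r0←0x67
6: · MOVPL
7: ✓ ADDNE  r1←0xb4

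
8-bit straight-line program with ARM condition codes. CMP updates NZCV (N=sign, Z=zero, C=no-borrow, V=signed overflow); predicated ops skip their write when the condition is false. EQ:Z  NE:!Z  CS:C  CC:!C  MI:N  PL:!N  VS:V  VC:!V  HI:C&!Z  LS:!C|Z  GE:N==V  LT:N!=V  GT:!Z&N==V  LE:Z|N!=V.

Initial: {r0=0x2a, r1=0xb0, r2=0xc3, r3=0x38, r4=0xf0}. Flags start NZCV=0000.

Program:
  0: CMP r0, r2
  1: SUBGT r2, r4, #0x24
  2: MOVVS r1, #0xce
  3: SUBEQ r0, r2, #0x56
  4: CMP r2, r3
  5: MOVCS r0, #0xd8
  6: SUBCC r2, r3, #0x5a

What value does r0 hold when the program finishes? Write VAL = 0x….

[0] flags=0000 → (cmp)
[1] flags=0000 GT?T → r2=0xcc
[2] flags=0000 VS?F → skip
[3] flags=0000 EQ?F → skip
[4] flags=1010 → (cmp)
[5] flags=1010 CS?T → r0=0xd8
[6] flags=1010 CC?F → skip

VAL = 0xd8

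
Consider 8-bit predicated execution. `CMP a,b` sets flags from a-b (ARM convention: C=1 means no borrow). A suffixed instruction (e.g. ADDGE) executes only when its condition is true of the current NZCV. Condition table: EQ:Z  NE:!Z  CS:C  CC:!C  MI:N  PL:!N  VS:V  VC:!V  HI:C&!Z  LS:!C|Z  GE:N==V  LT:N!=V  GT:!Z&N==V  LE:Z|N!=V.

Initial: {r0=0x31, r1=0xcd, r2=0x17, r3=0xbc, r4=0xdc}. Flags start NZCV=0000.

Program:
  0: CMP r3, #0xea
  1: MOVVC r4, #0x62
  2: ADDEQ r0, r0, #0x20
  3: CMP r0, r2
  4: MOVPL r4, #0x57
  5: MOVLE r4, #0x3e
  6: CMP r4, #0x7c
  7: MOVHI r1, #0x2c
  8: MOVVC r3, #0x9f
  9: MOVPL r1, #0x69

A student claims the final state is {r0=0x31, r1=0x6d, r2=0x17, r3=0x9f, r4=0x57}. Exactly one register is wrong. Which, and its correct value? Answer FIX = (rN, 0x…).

FIX = (r1, 0xcd)

[0] flags=1000 → (cmp)
[1] flags=1000 VC?T → r4=0x62
[2] flags=1000 EQ?F → skip
[3] flags=0010 → (cmp)
[4] flags=0010 PL?T → r4=0x57
[5] flags=0010 LE?F → skip
[6] flags=1000 → (cmp)
[7] flags=1000 HI?F → skip
[8] flags=1000 VC?T → r3=0x9f
[9] flags=1000 PL?F → skip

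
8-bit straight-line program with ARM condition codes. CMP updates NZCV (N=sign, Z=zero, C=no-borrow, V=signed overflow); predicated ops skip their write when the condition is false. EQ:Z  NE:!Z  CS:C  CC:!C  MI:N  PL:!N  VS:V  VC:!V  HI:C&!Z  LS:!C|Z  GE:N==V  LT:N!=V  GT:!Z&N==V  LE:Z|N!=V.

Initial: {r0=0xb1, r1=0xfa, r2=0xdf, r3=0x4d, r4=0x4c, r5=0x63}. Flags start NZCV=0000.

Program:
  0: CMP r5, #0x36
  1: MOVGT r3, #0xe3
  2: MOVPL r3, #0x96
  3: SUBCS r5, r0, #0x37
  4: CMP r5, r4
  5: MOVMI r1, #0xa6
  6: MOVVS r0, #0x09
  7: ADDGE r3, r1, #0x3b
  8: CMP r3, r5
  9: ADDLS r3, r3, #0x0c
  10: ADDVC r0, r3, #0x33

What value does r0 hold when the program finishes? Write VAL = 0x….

0: ✓ CMP  NZCV=0010
1: ✓ MOVGT  r3←0xe3
2: ✓ MOVPL  r3←0x96
3: ✓ SUBCS  r5←0x7a
4: ✓ CMP  NZCV=0010
5: · MOVMI
6: · MOVVS
7: ✓ ADDGE  r3←0x35
8: ✓ CMP  NZCV=1000
9: ✓ ADDLS  r3←0x41
10: ✓ ADDVC  r0←0x74

VAL = 0x74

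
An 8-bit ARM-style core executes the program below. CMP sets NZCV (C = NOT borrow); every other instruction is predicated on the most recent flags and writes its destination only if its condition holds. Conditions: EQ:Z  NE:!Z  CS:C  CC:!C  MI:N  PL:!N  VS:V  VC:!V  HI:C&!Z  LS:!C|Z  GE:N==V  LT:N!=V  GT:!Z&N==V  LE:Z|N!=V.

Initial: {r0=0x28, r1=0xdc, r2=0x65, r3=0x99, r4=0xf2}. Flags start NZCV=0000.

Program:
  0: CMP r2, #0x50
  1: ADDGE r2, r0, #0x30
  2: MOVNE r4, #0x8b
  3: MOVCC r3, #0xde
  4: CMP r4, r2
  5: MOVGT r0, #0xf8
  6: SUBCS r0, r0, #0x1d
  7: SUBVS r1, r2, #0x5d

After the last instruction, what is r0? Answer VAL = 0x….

VAL = 0x0b

[0] flags=0010 → (cmp)
[1] flags=0010 GE?T → r2=0x58
[2] flags=0010 NE?T → r4=0x8b
[3] flags=0010 CC?F → skip
[4] flags=0011 → (cmp)
[5] flags=0011 GT?F → skip
[6] flags=0011 CS?T → r0=0x0b
[7] flags=0011 VS?T → r1=0xfb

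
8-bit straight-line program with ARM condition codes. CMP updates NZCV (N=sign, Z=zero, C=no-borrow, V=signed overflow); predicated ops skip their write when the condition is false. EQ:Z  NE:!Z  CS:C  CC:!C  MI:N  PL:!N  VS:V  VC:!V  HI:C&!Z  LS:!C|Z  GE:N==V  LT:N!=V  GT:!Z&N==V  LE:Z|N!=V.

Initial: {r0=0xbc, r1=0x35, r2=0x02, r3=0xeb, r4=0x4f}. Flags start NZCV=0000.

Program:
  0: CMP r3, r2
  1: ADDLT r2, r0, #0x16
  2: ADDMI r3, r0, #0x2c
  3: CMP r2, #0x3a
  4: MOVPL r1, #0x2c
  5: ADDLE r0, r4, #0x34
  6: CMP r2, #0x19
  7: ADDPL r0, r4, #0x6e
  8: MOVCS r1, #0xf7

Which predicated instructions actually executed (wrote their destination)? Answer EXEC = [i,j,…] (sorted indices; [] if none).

EXEC = [1,2,5,8]

0: ✓ CMP  NZCV=1010
1: ✓ ADDLT  r2←0xd2
2: ✓ ADDMI  r3←0xe8
3: ✓ CMP  NZCV=1010
4: · MOVPL
5: ✓ ADDLE  r0←0x83
6: ✓ CMP  NZCV=1010
7: · ADDPL
8: ✓ MOVCS  r1←0xf7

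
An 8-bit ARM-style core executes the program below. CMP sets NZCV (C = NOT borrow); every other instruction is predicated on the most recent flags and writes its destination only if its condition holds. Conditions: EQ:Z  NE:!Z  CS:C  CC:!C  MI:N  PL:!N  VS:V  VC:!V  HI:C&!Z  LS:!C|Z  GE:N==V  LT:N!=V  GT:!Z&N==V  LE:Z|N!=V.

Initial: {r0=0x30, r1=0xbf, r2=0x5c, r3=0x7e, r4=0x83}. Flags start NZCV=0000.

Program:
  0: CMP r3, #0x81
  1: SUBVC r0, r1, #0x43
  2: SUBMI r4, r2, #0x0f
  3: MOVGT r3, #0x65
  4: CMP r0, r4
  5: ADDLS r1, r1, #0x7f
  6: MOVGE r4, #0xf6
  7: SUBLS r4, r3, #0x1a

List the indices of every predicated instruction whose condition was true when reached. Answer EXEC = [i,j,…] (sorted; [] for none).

[0] flags=1001 → (cmp)
[1] flags=1001 VC?F → skip
[2] flags=1001 MI?T → r4=0x4d
[3] flags=1001 GT?T → r3=0x65
[4] flags=1000 → (cmp)
[5] flags=1000 LS?T → r1=0x3e
[6] flags=1000 GE?F → skip
[7] flags=1000 LS?T → r4=0x4b

EXEC = [2,3,5,7]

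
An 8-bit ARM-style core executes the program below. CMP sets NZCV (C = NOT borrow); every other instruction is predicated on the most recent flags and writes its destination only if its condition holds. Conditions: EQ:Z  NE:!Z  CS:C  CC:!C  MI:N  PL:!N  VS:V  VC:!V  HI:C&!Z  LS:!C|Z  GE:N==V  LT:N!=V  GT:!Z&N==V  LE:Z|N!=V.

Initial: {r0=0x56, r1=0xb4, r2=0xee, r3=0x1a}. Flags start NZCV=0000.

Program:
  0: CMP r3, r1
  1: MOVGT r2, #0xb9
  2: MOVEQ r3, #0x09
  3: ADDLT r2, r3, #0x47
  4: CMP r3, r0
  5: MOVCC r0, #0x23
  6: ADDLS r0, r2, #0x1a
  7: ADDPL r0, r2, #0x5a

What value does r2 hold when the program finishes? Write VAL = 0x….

VAL = 0xb9

[0] flags=0000 → (cmp)
[1] flags=0000 GT?T → r2=0xb9
[2] flags=0000 EQ?F → skip
[3] flags=0000 LT?F → skip
[4] flags=1000 → (cmp)
[5] flags=1000 CC?T → r0=0x23
[6] flags=1000 LS?T → r0=0xd3
[7] flags=1000 PL?F → skip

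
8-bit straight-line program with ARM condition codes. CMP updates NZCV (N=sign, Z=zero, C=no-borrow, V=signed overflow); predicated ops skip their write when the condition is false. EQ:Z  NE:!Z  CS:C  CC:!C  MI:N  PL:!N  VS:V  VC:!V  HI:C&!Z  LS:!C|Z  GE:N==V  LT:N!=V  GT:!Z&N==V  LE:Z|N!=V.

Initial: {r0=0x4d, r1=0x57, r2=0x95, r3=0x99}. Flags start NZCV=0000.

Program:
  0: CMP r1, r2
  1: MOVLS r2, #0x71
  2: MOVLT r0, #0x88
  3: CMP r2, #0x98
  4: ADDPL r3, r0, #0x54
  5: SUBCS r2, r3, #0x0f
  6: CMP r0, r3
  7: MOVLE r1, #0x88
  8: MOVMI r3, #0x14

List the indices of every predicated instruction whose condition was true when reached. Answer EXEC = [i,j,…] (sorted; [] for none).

EXEC = [1,8]

[0] flags=1001 → (cmp)
[1] flags=1001 LS?T → r2=0x71
[2] flags=1001 LT?F → skip
[3] flags=1001 → (cmp)
[4] flags=1001 PL?F → skip
[5] flags=1001 CS?F → skip
[6] flags=1001 → (cmp)
[7] flags=1001 LE?F → skip
[8] flags=1001 MI?T → r3=0x14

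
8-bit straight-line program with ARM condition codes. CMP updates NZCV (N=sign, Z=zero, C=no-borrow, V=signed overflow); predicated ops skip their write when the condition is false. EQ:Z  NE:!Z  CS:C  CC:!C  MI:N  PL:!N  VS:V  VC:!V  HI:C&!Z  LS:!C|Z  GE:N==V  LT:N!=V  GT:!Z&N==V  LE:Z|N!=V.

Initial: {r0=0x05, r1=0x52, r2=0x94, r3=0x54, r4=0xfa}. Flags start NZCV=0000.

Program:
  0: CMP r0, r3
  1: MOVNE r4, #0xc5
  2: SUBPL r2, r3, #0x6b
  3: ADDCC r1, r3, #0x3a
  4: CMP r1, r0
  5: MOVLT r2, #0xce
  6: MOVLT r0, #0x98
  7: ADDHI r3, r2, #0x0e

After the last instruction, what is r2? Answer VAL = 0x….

VAL = 0xce

[0] flags=1000 → (cmp)
[1] flags=1000 NE?T → r4=0xc5
[2] flags=1000 PL?F → skip
[3] flags=1000 CC?T → r1=0x8e
[4] flags=1010 → (cmp)
[5] flags=1010 LT?T → r2=0xce
[6] flags=1010 LT?T → r0=0x98
[7] flags=1010 HI?T → r3=0xdc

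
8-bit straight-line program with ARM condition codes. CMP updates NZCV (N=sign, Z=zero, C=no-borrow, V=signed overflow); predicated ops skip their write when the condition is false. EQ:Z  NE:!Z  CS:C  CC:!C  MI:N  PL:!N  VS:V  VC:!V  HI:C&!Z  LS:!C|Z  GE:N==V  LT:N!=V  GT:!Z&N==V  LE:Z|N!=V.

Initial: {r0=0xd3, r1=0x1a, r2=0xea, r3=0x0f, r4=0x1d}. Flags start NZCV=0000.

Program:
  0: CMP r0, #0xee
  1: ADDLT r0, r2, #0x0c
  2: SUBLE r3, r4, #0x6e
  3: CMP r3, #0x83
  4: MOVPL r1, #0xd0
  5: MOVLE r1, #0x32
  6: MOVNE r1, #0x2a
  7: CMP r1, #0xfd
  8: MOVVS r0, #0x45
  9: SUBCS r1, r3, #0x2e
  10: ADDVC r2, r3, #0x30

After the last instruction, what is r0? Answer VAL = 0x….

VAL = 0xf6

0: ✓ CMP  NZCV=1000
1: ✓ ADDLT  r0←0xf6
2: ✓ SUBLE  r3←0xaf
3: ✓ CMP  NZCV=0010
4: ✓ MOVPL  r1←0xd0
5: · MOVLE
6: ✓ MOVNE  r1←0x2a
7: ✓ CMP  NZCV=0000
8: · MOVVS
9: · SUBCS
10: ✓ ADDVC  r2←0xdf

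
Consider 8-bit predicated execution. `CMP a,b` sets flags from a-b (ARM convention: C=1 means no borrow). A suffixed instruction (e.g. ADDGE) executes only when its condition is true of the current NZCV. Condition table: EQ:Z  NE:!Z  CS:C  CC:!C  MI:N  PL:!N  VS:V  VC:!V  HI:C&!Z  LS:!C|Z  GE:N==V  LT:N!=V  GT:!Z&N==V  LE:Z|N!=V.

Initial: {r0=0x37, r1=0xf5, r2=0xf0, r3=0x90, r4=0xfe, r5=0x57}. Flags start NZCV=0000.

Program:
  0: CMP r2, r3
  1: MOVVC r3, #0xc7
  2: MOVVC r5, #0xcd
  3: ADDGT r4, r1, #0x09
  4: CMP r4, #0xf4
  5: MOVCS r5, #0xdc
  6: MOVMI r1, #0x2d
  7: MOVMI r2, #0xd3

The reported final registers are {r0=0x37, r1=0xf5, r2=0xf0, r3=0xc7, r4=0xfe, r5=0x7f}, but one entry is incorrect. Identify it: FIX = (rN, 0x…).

FIX = (r5, 0xdc)

[0] flags=0010 → (cmp)
[1] flags=0010 VC?T → r3=0xc7
[2] flags=0010 VC?T → r5=0xcd
[3] flags=0010 GT?T → r4=0xfe
[4] flags=0010 → (cmp)
[5] flags=0010 CS?T → r5=0xdc
[6] flags=0010 MI?F → skip
[7] flags=0010 MI?F → skip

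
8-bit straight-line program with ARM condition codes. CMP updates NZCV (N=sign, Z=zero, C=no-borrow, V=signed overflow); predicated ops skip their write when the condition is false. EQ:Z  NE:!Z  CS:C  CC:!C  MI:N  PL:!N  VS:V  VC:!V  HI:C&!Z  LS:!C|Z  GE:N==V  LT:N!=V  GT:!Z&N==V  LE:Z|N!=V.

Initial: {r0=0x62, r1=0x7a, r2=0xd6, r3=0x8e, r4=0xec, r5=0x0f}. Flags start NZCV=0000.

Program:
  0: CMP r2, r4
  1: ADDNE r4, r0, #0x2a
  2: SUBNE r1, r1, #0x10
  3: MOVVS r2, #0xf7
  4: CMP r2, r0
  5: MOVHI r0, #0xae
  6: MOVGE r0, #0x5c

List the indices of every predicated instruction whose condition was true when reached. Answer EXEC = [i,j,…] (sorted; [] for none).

0: ✓ CMP  NZCV=1000
1: ✓ ADDNE  r4←0x8c
2: ✓ SUBNE  r1←0x6a
3: · MOVVS
4: ✓ CMP  NZCV=0011
5: ✓ MOVHI  r0←0xae
6: · MOVGE

EXEC = [1,2,5]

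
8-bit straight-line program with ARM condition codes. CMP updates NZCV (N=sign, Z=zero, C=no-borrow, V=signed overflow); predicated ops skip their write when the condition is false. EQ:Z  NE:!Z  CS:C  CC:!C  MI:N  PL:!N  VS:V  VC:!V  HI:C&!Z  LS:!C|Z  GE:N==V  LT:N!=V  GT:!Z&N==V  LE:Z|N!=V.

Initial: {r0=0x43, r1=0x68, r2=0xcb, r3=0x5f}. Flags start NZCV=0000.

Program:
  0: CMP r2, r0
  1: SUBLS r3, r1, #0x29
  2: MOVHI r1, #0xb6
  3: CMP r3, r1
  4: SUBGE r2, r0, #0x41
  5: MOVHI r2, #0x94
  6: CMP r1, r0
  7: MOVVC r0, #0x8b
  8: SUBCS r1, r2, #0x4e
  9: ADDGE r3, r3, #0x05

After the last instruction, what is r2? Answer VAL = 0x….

0: ✓ CMP  NZCV=1010
1: · SUBLS
2: ✓ MOVHI  r1←0xb6
3: ✓ CMP  NZCV=1001
4: ✓ SUBGE  r2←0x02
5: · MOVHI
6: ✓ CMP  NZCV=0011
7: · MOVVC
8: ✓ SUBCS  r1←0xb4
9: · ADDGE

VAL = 0x02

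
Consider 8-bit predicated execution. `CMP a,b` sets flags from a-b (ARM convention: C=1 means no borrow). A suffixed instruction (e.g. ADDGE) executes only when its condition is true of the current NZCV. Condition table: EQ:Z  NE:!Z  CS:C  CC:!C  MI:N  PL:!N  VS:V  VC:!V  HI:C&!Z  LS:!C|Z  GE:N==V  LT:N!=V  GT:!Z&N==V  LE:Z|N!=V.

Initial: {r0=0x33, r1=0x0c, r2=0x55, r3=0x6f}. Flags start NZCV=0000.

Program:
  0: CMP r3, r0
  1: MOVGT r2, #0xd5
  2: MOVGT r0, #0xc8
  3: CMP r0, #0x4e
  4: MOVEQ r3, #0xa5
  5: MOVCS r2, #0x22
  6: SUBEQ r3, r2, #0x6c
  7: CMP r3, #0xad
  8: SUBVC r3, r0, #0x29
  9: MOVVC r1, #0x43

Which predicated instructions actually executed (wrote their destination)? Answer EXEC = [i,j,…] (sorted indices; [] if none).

[0] flags=0010 → (cmp)
[1] flags=0010 GT?T → r2=0xd5
[2] flags=0010 GT?T → r0=0xc8
[3] flags=0011 → (cmp)
[4] flags=0011 EQ?F → skip
[5] flags=0011 CS?T → r2=0x22
[6] flags=0011 EQ?F → skip
[7] flags=1001 → (cmp)
[8] flags=1001 VC?F → skip
[9] flags=1001 VC?F → skip

EXEC = [1,2,5]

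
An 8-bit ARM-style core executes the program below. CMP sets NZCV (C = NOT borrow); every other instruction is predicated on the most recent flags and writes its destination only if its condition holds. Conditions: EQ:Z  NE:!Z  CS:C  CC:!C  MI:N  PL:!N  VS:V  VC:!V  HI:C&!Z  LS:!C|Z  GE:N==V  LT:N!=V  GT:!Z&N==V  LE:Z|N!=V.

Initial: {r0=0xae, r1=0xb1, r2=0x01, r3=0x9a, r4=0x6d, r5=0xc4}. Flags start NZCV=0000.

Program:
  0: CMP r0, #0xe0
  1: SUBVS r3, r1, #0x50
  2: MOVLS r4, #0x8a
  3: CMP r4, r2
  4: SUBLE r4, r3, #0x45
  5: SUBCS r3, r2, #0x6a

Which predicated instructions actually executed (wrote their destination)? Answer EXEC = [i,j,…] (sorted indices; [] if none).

EXEC = [2,4,5]

[0] flags=1000 → (cmp)
[1] flags=1000 VS?F → skip
[2] flags=1000 LS?T → r4=0x8a
[3] flags=1010 → (cmp)
[4] flags=1010 LE?T → r4=0x55
[5] flags=1010 CS?T → r3=0x97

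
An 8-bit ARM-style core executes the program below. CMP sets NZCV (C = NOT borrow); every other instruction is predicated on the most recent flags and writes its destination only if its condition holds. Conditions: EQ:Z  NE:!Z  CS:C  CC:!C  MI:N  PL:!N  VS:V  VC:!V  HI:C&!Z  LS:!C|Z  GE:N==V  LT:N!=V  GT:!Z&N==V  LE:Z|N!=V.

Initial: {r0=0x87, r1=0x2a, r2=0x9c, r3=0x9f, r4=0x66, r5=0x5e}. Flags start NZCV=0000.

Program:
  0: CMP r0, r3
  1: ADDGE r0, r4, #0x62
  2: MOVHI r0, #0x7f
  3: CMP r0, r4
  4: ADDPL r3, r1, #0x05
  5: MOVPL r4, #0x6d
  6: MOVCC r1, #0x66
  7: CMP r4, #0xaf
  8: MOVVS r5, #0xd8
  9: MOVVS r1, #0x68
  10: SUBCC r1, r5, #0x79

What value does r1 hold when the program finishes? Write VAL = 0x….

[0] flags=1000 → (cmp)
[1] flags=1000 GE?F → skip
[2] flags=1000 HI?F → skip
[3] flags=0011 → (cmp)
[4] flags=0011 PL?T → r3=0x2f
[5] flags=0011 PL?T → r4=0x6d
[6] flags=0011 CC?F → skip
[7] flags=1001 → (cmp)
[8] flags=1001 VS?T → r5=0xd8
[9] flags=1001 VS?T → r1=0x68
[10] flags=1001 CC?T → r1=0x5f

VAL = 0x5f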